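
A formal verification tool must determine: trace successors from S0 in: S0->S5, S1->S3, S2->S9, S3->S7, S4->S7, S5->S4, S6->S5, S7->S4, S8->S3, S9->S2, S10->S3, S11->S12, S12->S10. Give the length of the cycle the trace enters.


Trace from S0 until a state repeats:
  S0 -> S5 -> S4 -> S7 -> S4
S4 first seen at step 2, revisited at step 4.
Cycle length = 4 - 2 = 2

2


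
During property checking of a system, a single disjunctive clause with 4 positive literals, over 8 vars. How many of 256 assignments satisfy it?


Step 1: Total=2^8=256
Step 2: Unsat when all 4 false: 2^4=16
Step 3: Sat=256-16=240

240


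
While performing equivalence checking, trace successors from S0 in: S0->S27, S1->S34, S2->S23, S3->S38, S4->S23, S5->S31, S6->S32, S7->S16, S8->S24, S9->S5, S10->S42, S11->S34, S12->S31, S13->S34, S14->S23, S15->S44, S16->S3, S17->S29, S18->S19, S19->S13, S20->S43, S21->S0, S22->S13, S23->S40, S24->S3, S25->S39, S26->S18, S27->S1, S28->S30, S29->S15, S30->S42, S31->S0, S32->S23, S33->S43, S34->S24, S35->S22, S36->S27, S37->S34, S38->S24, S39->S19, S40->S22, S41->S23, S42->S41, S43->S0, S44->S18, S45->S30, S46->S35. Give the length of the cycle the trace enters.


Trace from S0 until a state repeats:
  S0 -> S27 -> S1 -> S34 -> S24 -> S3 -> S38 -> S24
S24 first seen at step 4, revisited at step 7.
Cycle length = 7 - 4 = 3

3


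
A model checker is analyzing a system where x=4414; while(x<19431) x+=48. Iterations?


Step 1: x goes from 4414 toward 19431 by 48; the body runs while x<19431, so iterations = ceil((bound-start)/step)
Step 2: Distance=15017
Step 3: ceil(15017/48)=313

313


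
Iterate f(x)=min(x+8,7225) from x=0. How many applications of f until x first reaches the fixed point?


Step 1: x=0, cap=7225, increment=8
Step 2: x grows by 8 each step until capped at 7225; fixed point is x=7225
Step 3: iterations = ceil(7225/8) = 904

904


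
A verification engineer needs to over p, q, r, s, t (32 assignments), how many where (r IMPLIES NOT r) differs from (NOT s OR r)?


F1 = (r IMPLIES NOT r)
F2 = (NOT s OR r)
Evaluate both on each of 32 rows (bits = p,q,r,s,t):
  row 0 [00000]: F1=1 F2=1 -> 0
  row 1 [00001]: F1=1 F2=1 -> 0
  row 2 [00010]: F1=1 F2=0 (differ) -> 1
  row 3 [00011]: F1=1 F2=0 (differ) -> 1
  row 4 [00100]: F1=0 F2=1 (differ) -> 1
  row 5 [00101]: F1=0 F2=1 (differ) -> 1
  row 6 [00110]: F1=0 F2=1 (differ) -> 1
  row 7 [00111]: F1=0 F2=1 (differ) -> 1
  row 8 [01000]: F1=1 F2=1 -> 0
  row 9 [01001]: F1=1 F2=1 -> 0
  row 10 [01010]: F1=1 F2=0 (differ) -> 1
  row 11 [01011]: F1=1 F2=0 (differ) -> 1
  row 12 [01100]: F1=0 F2=1 (differ) -> 1
  row 13 [01101]: F1=0 F2=1 (differ) -> 1
  row 14 [01110]: F1=0 F2=1 (differ) -> 1
  row 15 [01111]: F1=0 F2=1 (differ) -> 1
  row 16 [10000]: F1=1 F2=1 -> 0
  row 17 [10001]: F1=1 F2=1 -> 0
  row 18 [10010]: F1=1 F2=0 (differ) -> 1
  row 19 [10011]: F1=1 F2=0 (differ) -> 1
  row 20 [10100]: F1=0 F2=1 (differ) -> 1
  row 21 [10101]: F1=0 F2=1 (differ) -> 1
  row 22 [10110]: F1=0 F2=1 (differ) -> 1
  row 23 [10111]: F1=0 F2=1 (differ) -> 1
  row 24 [11000]: F1=1 F2=1 -> 0
  row 25 [11001]: F1=1 F2=1 -> 0
  row 26 [11010]: F1=1 F2=0 (differ) -> 1
  row 27 [11011]: F1=1 F2=0 (differ) -> 1
  row 28 [11100]: F1=0 F2=1 (differ) -> 1
  row 29 [11101]: F1=0 F2=1 (differ) -> 1
  row 30 [11110]: F1=0 F2=1 (differ) -> 1
  row 31 [11111]: F1=0 F2=1 (differ) -> 1
Full result column, 8 rows per line (p,q fixed per line; r,s,t runs 000..111 left to right):
  rows 0-7 [p,q=00]: 00111111  (ones: 6)
  rows 8-15 [p,q=01]: 00111111  (ones: 6)
  rows 16-23 [p,q=10]: 00111111  (ones: 6)
  rows 24-31 [p,q=11]: 00111111  (ones: 6)
Disagreements = 6+6+6+6 = 24

24


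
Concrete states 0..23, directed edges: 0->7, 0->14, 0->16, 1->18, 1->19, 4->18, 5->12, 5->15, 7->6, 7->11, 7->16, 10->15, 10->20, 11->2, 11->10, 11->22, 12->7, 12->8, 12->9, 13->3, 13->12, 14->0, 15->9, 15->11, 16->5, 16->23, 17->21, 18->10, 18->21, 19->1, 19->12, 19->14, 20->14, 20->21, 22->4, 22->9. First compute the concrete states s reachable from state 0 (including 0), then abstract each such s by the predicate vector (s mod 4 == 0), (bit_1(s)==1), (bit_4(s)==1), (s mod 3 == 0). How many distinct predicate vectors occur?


BFS from 0:
Concrete reachable: {0, 2, 4, 5, 6, 7, 8, 9, 10, 11, 12, 14, 15, 16, 18, 20, 21, 22, 23}
Abstract via predicates (s mod 4 == 0), (bit_1(s)==1), (bit_4(s)==1), (s mod 3 == 0):
  (0,0,0,0) <- {5}
  (0,0,0,1) <- {9}
  (0,0,1,1) <- {21}
  (0,1,0,0) <- {2, 7, 10, 11, 14}
  (0,1,0,1) <- {6, 15}
  (0,1,1,0) <- {22, 23}
  (0,1,1,1) <- {18}
  (1,0,0,0) <- {4, 8}
  (1,0,0,1) <- {0, 12}
  (1,0,1,0) <- {16, 20}
Distinct abstract states = 10

10


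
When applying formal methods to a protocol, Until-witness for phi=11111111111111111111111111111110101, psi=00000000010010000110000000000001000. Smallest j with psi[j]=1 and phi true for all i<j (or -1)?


(phi U psi) at 0: need smallest j with psi[j]=1 and phi[i]=1 for all i in [0,j).
Scan from step 0:
  step 0: phi=1, psi=0 -> continue
  step 1: phi=1, psi=0 -> continue
  step 2: phi=1, psi=0 -> continue
  step 3: phi=1, psi=0 -> continue
  step 9: psi=1 and phi held for [0,9) -> witness found
Witness step = 9

9


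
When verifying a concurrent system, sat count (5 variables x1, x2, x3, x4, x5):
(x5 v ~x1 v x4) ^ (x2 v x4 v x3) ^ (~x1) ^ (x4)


CNF with 4 clauses over 5 vars (32 assignments).
An assignment satisfies CNF iff every clause has >=1 true literal.
Check each row (bits = x1,x2,x3,x4,x5; clause T/F shown):
  row 0 [00000]: clauses=TFTF -> 0
  row 1 [00001]: clauses=TFTF -> 0
  row 2 [00010]: clauses=TTTT -> 1
  row 3 [00011]: clauses=TTTT -> 1
  row 4 [00100]: clauses=TTTF -> 0
  row 5 [00101]: clauses=TTTF -> 0
  row 6 [00110]: clauses=TTTT -> 1
  row 7 [00111]: clauses=TTTT -> 1
  row 8 [01000]: clauses=TTTF -> 0
  row 9 [01001]: clauses=TTTF -> 0
  row 10 [01010]: clauses=TTTT -> 1
  row 11 [01011]: clauses=TTTT -> 1
  row 12 [01100]: clauses=TTTF -> 0
  row 13 [01101]: clauses=TTTF -> 0
  row 14 [01110]: clauses=TTTT -> 1
  row 15 [01111]: clauses=TTTT -> 1
  row 16 [10000]: clauses=FFFF -> 0
  row 17 [10001]: clauses=TFFF -> 0
  row 18 [10010]: clauses=TTFT -> 0
  row 19 [10011]: clauses=TTFT -> 0
  row 20 [10100]: clauses=FTFF -> 0
  row 21 [10101]: clauses=TTFF -> 0
  row 22 [10110]: clauses=TTFT -> 0
  row 23 [10111]: clauses=TTFT -> 0
  row 24 [11000]: clauses=FTFF -> 0
  row 25 [11001]: clauses=TTFF -> 0
  row 26 [11010]: clauses=TTFT -> 0
  row 27 [11011]: clauses=TTFT -> 0
  row 28 [11100]: clauses=FTFF -> 0
  row 29 [11101]: clauses=TTFF -> 0
  row 30 [11110]: clauses=TTFT -> 0
  row 31 [11111]: clauses=TTFT -> 0
Full result column, 8 rows per line (x1,x2 fixed per line; x3,x4,x5 runs 000..111 left to right):
  rows 0-7 [x1,x2=00]: 00110011  (ones: 4)
  rows 8-15 [x1,x2=01]: 00110011  (ones: 4)
  rows 16-23 [x1,x2=10]: 00000000  (ones: 0)
  rows 24-31 [x1,x2=11]: 00000000  (ones: 0)
Satisfying assignments = 4+4+0+0 = 8

8


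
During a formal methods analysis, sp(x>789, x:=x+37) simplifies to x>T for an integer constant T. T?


Formula: sp(P, x:=E) = exists old_x. (x = E[old_x/x]) AND P[old_x/x] (old_x is the value of x before the assignment; eliminate old_x by solving x = E[old_x/x] for old_x)
Step 1: Precondition P: x>789, i.e. old_x > 789
Step 2: Assignment gives x = old_x + 37, so old_x = x - 37
Step 3: Substitute into P: x - 37 > 789
Step 4: Simplify: x > 789+37 = 826

826


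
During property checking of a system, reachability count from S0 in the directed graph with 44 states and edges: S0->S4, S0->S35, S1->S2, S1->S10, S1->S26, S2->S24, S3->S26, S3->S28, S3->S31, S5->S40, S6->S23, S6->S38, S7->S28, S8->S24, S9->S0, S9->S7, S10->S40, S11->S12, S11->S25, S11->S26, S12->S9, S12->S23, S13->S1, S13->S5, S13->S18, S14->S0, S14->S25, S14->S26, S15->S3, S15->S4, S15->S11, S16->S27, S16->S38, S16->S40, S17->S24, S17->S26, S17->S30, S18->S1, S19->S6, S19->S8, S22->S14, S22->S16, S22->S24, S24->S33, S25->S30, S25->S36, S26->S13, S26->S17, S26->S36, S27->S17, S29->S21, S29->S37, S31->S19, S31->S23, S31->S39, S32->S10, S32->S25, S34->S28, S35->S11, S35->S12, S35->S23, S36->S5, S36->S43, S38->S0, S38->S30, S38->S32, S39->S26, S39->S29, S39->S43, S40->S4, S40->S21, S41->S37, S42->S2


BFS from S0:
  layer 0: {S0}
  layer 1: {S4, S35}
  layer 2: {S11, S12, S23}
  layer 3: {S9, S25, S26}
  layer 4: {S7, S13, S17, S30, S36}
  layer 5: {S1, S5, S18, S24, S28, S43}
  layer 6: {S2, S10, S33, S40}
  layer 7: {S21}
Reachable set: {S0, S1, S2, S4, S5, S7, S9, S10, S11, S12, S13, S17, S18, S21, S23, S24, S25, S26, S28, S30, S33, S35, S36, S40, S43}
Count = 25

25


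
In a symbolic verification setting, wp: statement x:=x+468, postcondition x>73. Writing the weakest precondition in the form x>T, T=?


Formula: wp(x:=E, P) = P[E/x] (substitute E for x in postcondition)
Step 1: Postcondition: x>73
Step 2: Substitute x+468 for x: x+468>73
Step 3: Solve for x: x > 73-468 = -395

-395


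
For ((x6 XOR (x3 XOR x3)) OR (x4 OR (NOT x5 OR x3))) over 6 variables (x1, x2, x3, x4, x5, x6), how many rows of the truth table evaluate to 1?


Formula: ((x6 XOR (x3 XOR x3)) OR (x4 OR (NOT x5 OR x3))) over 6 vars (64 rows)
Evaluate each row (x1, x2, x3, x4, x5, x6 as bits, MSB first):
  row 0 [000000]: ((0 XOR (0 XOR 0)) OR (0 OR (NOT 0 OR 0))) -> 1
  row 1 [000001]: ((1 XOR (0 XOR 0)) OR (0 OR (NOT 0 OR 0))) -> 1
  row 2 [000010]: ((0 XOR (0 XOR 0)) OR (0 OR (NOT 1 OR 0))) -> 0
  row 3 [000011]: ((1 XOR (0 XOR 0)) OR (0 OR (NOT 1 OR 0))) -> 1
  row 4 [000100]: ((0 XOR (0 XOR 0)) OR (1 OR (NOT 0 OR 0))) -> 1
  (every remaining row is evaluated the same way; all 64 results are listed next)
Full result column, 8 rows per line (x1,x2,x3 fixed per line; x4,x5,x6 runs 000..111 left to right):
  rows 0-7 [x1,x2,x3=000]: 11011111  (ones: 7)
  rows 8-15 [x1,x2,x3=001]: 11111111  (ones: 8)
  rows 16-23 [x1,x2,x3=010]: 11011111  (ones: 7)
  rows 24-31 [x1,x2,x3=011]: 11111111  (ones: 8)
  rows 32-39 [x1,x2,x3=100]: 11011111  (ones: 7)
  rows 40-47 [x1,x2,x3=101]: 11111111  (ones: 8)
  rows 48-55 [x1,x2,x3=110]: 11011111  (ones: 7)
  rows 56-63 [x1,x2,x3=111]: 11111111  (ones: 8)
Count of 1-rows = 7+8+7+8+7+8+7+8 = 60

60


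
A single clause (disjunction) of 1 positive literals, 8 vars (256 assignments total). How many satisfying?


Step 1: Total=2^8=256
Step 2: Unsat when all 1 false: 2^7=128
Step 3: Sat=256-128=128

128


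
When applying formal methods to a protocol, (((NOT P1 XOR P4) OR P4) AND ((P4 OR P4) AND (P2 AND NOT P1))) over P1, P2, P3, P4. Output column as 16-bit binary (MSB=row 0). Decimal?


Formula: (((NOT P1 XOR P4) OR P4) AND ((P4 OR P4) AND (P2 AND NOT P1))) over P1, P2, P3, P4 (16 rows)
Evaluate each row (bits = P1,P2,P3,P4, MSB first):
  row 0 [0000]: (((NOT 0 XOR 0) OR 0) AND ((0 OR 0) AND (0 AND NOT 0))) -> 0
  row 1 [0001]: (((NOT 0 XOR 1) OR 1) AND ((1 OR 1) AND (0 AND NOT 0))) -> 0
  row 2 [0010]: (((NOT 0 XOR 0) OR 0) AND ((0 OR 0) AND (0 AND NOT 0))) -> 0
  row 3 [0011]: (((NOT 0 XOR 1) OR 1) AND ((1 OR 1) AND (0 AND NOT 0))) -> 0
  row 4 [0100]: (((NOT 0 XOR 0) OR 0) AND ((0 OR 0) AND (1 AND NOT 0))) -> 0
  row 5 [0101]: (((NOT 0 XOR 1) OR 1) AND ((1 OR 1) AND (1 AND NOT 0))) -> 1
  row 6 [0110]: (((NOT 0 XOR 0) OR 0) AND ((0 OR 0) AND (1 AND NOT 0))) -> 0
  row 7 [0111]: (((NOT 0 XOR 1) OR 1) AND ((1 OR 1) AND (1 AND NOT 0))) -> 1
  row 8 [1000]: (((NOT 1 XOR 0) OR 0) AND ((0 OR 0) AND (0 AND NOT 1))) -> 0
  row 9 [1001]: (((NOT 1 XOR 1) OR 1) AND ((1 OR 1) AND (0 AND NOT 1))) -> 0
  row 10 [1010]: (((NOT 1 XOR 0) OR 0) AND ((0 OR 0) AND (0 AND NOT 1))) -> 0
  row 11 [1011]: (((NOT 1 XOR 1) OR 1) AND ((1 OR 1) AND (0 AND NOT 1))) -> 0
  row 12 [1100]: (((NOT 1 XOR 0) OR 0) AND ((0 OR 0) AND (1 AND NOT 1))) -> 0
  row 13 [1101]: (((NOT 1 XOR 1) OR 1) AND ((1 OR 1) AND (1 AND NOT 1))) -> 0
  row 14 [1110]: (((NOT 1 XOR 0) OR 0) AND ((0 OR 0) AND (1 AND NOT 1))) -> 0
  row 15 [1111]: (((NOT 1 XOR 1) OR 1) AND ((1 OR 1) AND (1 AND NOT 1))) -> 0
Full result column, 4 rows per line (P1,P2 fixed per line; P3,P4 runs 00..11 left to right):
  rows 0-3 [P1,P2=00]: 0000  = hex 0
  rows 4-7 [P1,P2=01]: 0101  = hex 5
  rows 8-11 [P1,P2=10]: 0000  = hex 0
  rows 12-15 [P1,P2=11]: 0000  = hex 0
Output column (row 0 .. row 15) = 0000010100000000
Output column grouped in 4s = 0000 0101 0000 0000 = 0x0500
Convert to decimal digit by digit (value = value*16 + digit):
  0 -> 0
  0*16 + 5 = 5
  5*16 + 0 = 80
  80*16 + 0 = 1280
Decimal = 1280

1280


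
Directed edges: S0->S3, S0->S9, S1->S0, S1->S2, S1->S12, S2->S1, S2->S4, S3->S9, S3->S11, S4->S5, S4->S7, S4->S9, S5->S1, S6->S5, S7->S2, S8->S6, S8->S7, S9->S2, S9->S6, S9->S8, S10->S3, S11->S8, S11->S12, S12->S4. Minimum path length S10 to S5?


BFS layer-by-layer from S10:
  dist 0: {S10}
  dist 1: {S3}
  dist 2: {S9, S11}
  dist 3: {S2, S6, S8, S12}
  dist 4: {S1, S4, S5, S7}
  -> S5 reached at distance 4
Shortest path length = 4

4


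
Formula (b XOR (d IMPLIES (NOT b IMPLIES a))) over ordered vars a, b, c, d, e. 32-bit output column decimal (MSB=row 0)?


Formula: (b XOR (d IMPLIES (NOT b IMPLIES a))) over a, b, c, d, e (32 rows)
Evaluate each row (bits = a,b,c,d,e, MSB first):
  row 0 [00000]: (0 XOR (0 IMPLIES (NOT 0 IMPLIES 0))) -> 1
  row 1 [00001]: (0 XOR (0 IMPLIES (NOT 0 IMPLIES 0))) -> 1
  row 2 [00010]: (0 XOR (1 IMPLIES (NOT 0 IMPLIES 0))) -> 0
  row 3 [00011]: (0 XOR (1 IMPLIES (NOT 0 IMPLIES 0))) -> 0
  row 4 [00100]: (0 XOR (0 IMPLIES (NOT 0 IMPLIES 0))) -> 1
  row 5 [00101]: (0 XOR (0 IMPLIES (NOT 0 IMPLIES 0))) -> 1
  row 6 [00110]: (0 XOR (1 IMPLIES (NOT 0 IMPLIES 0))) -> 0
  row 7 [00111]: (0 XOR (1 IMPLIES (NOT 0 IMPLIES 0))) -> 0
  row 8 [01000]: (1 XOR (0 IMPLIES (NOT 1 IMPLIES 0))) -> 0
  row 9 [01001]: (1 XOR (0 IMPLIES (NOT 1 IMPLIES 0))) -> 0
  row 10 [01010]: (1 XOR (1 IMPLIES (NOT 1 IMPLIES 0))) -> 0
  row 11 [01011]: (1 XOR (1 IMPLIES (NOT 1 IMPLIES 0))) -> 0
  row 12 [01100]: (1 XOR (0 IMPLIES (NOT 1 IMPLIES 0))) -> 0
  row 13 [01101]: (1 XOR (0 IMPLIES (NOT 1 IMPLIES 0))) -> 0
  row 14 [01110]: (1 XOR (1 IMPLIES (NOT 1 IMPLIES 0))) -> 0
  row 15 [01111]: (1 XOR (1 IMPLIES (NOT 1 IMPLIES 0))) -> 0
  row 16 [10000]: (0 XOR (0 IMPLIES (NOT 0 IMPLIES 1))) -> 1
  row 17 [10001]: (0 XOR (0 IMPLIES (NOT 0 IMPLIES 1))) -> 1
  row 18 [10010]: (0 XOR (1 IMPLIES (NOT 0 IMPLIES 1))) -> 1
  row 19 [10011]: (0 XOR (1 IMPLIES (NOT 0 IMPLIES 1))) -> 1
  row 20 [10100]: (0 XOR (0 IMPLIES (NOT 0 IMPLIES 1))) -> 1
  row 21 [10101]: (0 XOR (0 IMPLIES (NOT 0 IMPLIES 1))) -> 1
  row 22 [10110]: (0 XOR (1 IMPLIES (NOT 0 IMPLIES 1))) -> 1
  row 23 [10111]: (0 XOR (1 IMPLIES (NOT 0 IMPLIES 1))) -> 1
  row 24 [11000]: (1 XOR (0 IMPLIES (NOT 1 IMPLIES 1))) -> 0
  row 25 [11001]: (1 XOR (0 IMPLIES (NOT 1 IMPLIES 1))) -> 0
  row 26 [11010]: (1 XOR (1 IMPLIES (NOT 1 IMPLIES 1))) -> 0
  row 27 [11011]: (1 XOR (1 IMPLIES (NOT 1 IMPLIES 1))) -> 0
  row 28 [11100]: (1 XOR (0 IMPLIES (NOT 1 IMPLIES 1))) -> 0
  row 29 [11101]: (1 XOR (0 IMPLIES (NOT 1 IMPLIES 1))) -> 0
  row 30 [11110]: (1 XOR (1 IMPLIES (NOT 1 IMPLIES 1))) -> 0
  row 31 [11111]: (1 XOR (1 IMPLIES (NOT 1 IMPLIES 1))) -> 0
Full result column, 4 rows per line (a,b,c fixed per line; d,e runs 00..11 left to right):
  rows 0-3 [a,b,c=000]: 1100  = hex C
  rows 4-7 [a,b,c=001]: 1100  = hex C
  rows 8-11 [a,b,c=010]: 0000  = hex 0
  rows 12-15 [a,b,c=011]: 0000  = hex 0
  rows 16-19 [a,b,c=100]: 1111  = hex F
  rows 20-23 [a,b,c=101]: 1111  = hex F
  rows 24-27 [a,b,c=110]: 0000  = hex 0
  rows 28-31 [a,b,c=111]: 0000  = hex 0
Output column (row 0 .. row 31) = 11001100000000001111111100000000
Output column grouped in 4s = 1100 1100 0000 0000 1111 1111 0000 0000 = 0xCC00FF00
Convert to decimal digit by digit (value = value*16 + digit):
  C -> 12
  12*16 + 12 (C) = 204
  204*16 + 0 = 3264
  3264*16 + 0 = 52224
  52224*16 + 15 (F) = 835599
  835599*16 + 15 (F) = 13369599
  13369599*16 + 0 = 213913584
  213913584*16 + 0 = 3422617344
Decimal = 3422617344

3422617344


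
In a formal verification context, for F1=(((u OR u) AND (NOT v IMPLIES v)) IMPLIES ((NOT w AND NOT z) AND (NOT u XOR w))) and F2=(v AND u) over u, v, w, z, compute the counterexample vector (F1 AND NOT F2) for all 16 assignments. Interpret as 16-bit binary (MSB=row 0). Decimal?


F1 = (((u OR u) AND (NOT v IMPLIES v)) IMPLIES ((NOT w AND NOT z) AND (NOT u XOR w)))
F2 = (v AND u)
Counterexample to F1=>F2 is where F1=1 and F2=0.
Evaluate each row (bits = u,v,w,z, MSB first):
  row 0 [0000]: F1=1 F2=0 -> F1&~F2 -> 1
  row 1 [0001]: F1=1 F2=0 -> F1&~F2 -> 1
  row 2 [0010]: F1=1 F2=0 -> F1&~F2 -> 1
  row 3 [0011]: F1=1 F2=0 -> F1&~F2 -> 1
  row 4 [0100]: F1=1 F2=0 -> F1&~F2 -> 1
  row 5 [0101]: F1=1 F2=0 -> F1&~F2 -> 1
  row 6 [0110]: F1=1 F2=0 -> F1&~F2 -> 1
  row 7 [0111]: F1=1 F2=0 -> F1&~F2 -> 1
  row 8 [1000]: F1=1 F2=0 -> F1&~F2 -> 1
  row 9 [1001]: F1=1 F2=0 -> F1&~F2 -> 1
  row 10 [1010]: F1=1 F2=0 -> F1&~F2 -> 1
  row 11 [1011]: F1=1 F2=0 -> F1&~F2 -> 1
  row 12 [1100]: F1=0 F2=1 -> F1&~F2 -> 0
  row 13 [1101]: F1=0 F2=1 -> F1&~F2 -> 0
  row 14 [1110]: F1=0 F2=1 -> F1&~F2 -> 0
  row 15 [1111]: F1=0 F2=1 -> F1&~F2 -> 0
Full result column, 4 rows per line (u,v fixed per line; w,z runs 00..11 left to right):
  rows 0-3 [u,v=00]: 1111  = hex F
  rows 4-7 [u,v=01]: 1111  = hex F
  rows 8-11 [u,v=10]: 1111  = hex F
  rows 12-15 [u,v=11]: 0000  = hex 0
Counterexample vector (row 0 .. row 15) = 1111111111110000
Output column grouped in 4s = 1111 1111 1111 0000 = 0xFFF0
Convert to decimal digit by digit (value = value*16 + digit):
  F -> 15
  15*16 + 15 (F) = 255
  255*16 + 15 (F) = 4095
  4095*16 + 0 = 65520
Decimal = 65520

65520


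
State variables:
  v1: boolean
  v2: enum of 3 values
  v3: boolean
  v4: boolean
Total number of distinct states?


State space = product of domain sizes of all variables.
Domain sizes:
  v1 (boolean): 2
  v2 (enum of 3 values): 3
  v3 (boolean): 2
  v4 (boolean): 2
Product = 2 * 3 * 2 * 2 = 24

24


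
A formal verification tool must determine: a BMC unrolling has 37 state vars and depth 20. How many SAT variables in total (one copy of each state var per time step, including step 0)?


BMC unrolls to depth k, creating one copy of each state var for steps 0..k.
Step count = 20 + 1 = 21 (steps 0 through 20)
Vars per step = 37
Total = 37 * 21 = 777

777


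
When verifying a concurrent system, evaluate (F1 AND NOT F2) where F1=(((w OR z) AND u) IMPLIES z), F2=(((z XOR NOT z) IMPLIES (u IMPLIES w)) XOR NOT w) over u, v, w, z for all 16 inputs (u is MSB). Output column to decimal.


F1 = (((w OR z) AND u) IMPLIES z)
F2 = (((z XOR NOT z) IMPLIES (u IMPLIES w)) XOR NOT w)
Counterexample to F1=>F2 is where F1=1 and F2=0.
Evaluate each row (bits = u,v,w,z, MSB first):
  row 0 [0000]: F1=1 F2=0 -> F1&~F2 -> 1
  row 1 [0001]: F1=1 F2=0 -> F1&~F2 -> 1
  row 2 [0010]: F1=1 F2=1 -> F1&~F2 -> 0
  row 3 [0011]: F1=1 F2=1 -> F1&~F2 -> 0
  row 4 [0100]: F1=1 F2=0 -> F1&~F2 -> 1
  row 5 [0101]: F1=1 F2=0 -> F1&~F2 -> 1
  row 6 [0110]: F1=1 F2=1 -> F1&~F2 -> 0
  row 7 [0111]: F1=1 F2=1 -> F1&~F2 -> 0
  row 8 [1000]: F1=1 F2=1 -> F1&~F2 -> 0
  row 9 [1001]: F1=1 F2=1 -> F1&~F2 -> 0
  row 10 [1010]: F1=0 F2=1 -> F1&~F2 -> 0
  row 11 [1011]: F1=1 F2=1 -> F1&~F2 -> 0
  row 12 [1100]: F1=1 F2=1 -> F1&~F2 -> 0
  row 13 [1101]: F1=1 F2=1 -> F1&~F2 -> 0
  row 14 [1110]: F1=0 F2=1 -> F1&~F2 -> 0
  row 15 [1111]: F1=1 F2=1 -> F1&~F2 -> 0
Full result column, 4 rows per line (u,v fixed per line; w,z runs 00..11 left to right):
  rows 0-3 [u,v=00]: 1100  = hex C
  rows 4-7 [u,v=01]: 1100  = hex C
  rows 8-11 [u,v=10]: 0000  = hex 0
  rows 12-15 [u,v=11]: 0000  = hex 0
Counterexample vector (row 0 .. row 15) = 1100110000000000
Output column grouped in 4s = 1100 1100 0000 0000 = 0xCC00
Convert to decimal digit by digit (value = value*16 + digit):
  C -> 12
  12*16 + 12 (C) = 204
  204*16 + 0 = 3264
  3264*16 + 0 = 52224
Decimal = 52224

52224


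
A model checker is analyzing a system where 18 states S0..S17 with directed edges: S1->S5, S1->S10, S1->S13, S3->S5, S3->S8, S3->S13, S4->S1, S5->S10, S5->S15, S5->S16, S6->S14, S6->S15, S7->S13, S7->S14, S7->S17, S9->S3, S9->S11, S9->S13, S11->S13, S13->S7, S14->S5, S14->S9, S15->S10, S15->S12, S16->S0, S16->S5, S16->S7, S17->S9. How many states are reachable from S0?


BFS from S0:
  layer 0: {S0}
Reachable set: {S0}
Count = 1

1


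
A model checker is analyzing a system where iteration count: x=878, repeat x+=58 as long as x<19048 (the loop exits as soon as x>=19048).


Step 1: x goes from 878 toward 19048 by 58; the body runs while x<19048, so iterations = ceil((bound-start)/step)
Step 2: Distance=18170
Step 3: ceil(18170/58)=314

314


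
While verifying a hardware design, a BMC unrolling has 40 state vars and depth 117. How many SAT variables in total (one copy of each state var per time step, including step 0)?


BMC unrolls to depth k, creating one copy of each state var for steps 0..k.
Step count = 117 + 1 = 118 (steps 0 through 117)
Vars per step = 40
Total = 40 * 118 = 4720

4720


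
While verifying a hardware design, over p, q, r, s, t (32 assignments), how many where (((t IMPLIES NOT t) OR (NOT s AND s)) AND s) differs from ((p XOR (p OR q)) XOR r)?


F1 = (((t IMPLIES NOT t) OR (NOT s AND s)) AND s)
F2 = ((p XOR (p OR q)) XOR r)
Evaluate both on each of 32 rows (bits = p,q,r,s,t):
  row 0 [00000]: F1=0 F2=0 -> 0
  row 1 [00001]: F1=0 F2=0 -> 0
  row 2 [00010]: F1=1 F2=0 (differ) -> 1
  row 3 [00011]: F1=0 F2=0 -> 0
  row 4 [00100]: F1=0 F2=1 (differ) -> 1
  row 5 [00101]: F1=0 F2=1 (differ) -> 1
  row 6 [00110]: F1=1 F2=1 -> 0
  row 7 [00111]: F1=0 F2=1 (differ) -> 1
  row 8 [01000]: F1=0 F2=1 (differ) -> 1
  row 9 [01001]: F1=0 F2=1 (differ) -> 1
  row 10 [01010]: F1=1 F2=1 -> 0
  row 11 [01011]: F1=0 F2=1 (differ) -> 1
  row 12 [01100]: F1=0 F2=0 -> 0
  row 13 [01101]: F1=0 F2=0 -> 0
  row 14 [01110]: F1=1 F2=0 (differ) -> 1
  row 15 [01111]: F1=0 F2=0 -> 0
  row 16 [10000]: F1=0 F2=0 -> 0
  row 17 [10001]: F1=0 F2=0 -> 0
  row 18 [10010]: F1=1 F2=0 (differ) -> 1
  row 19 [10011]: F1=0 F2=0 -> 0
  row 20 [10100]: F1=0 F2=1 (differ) -> 1
  row 21 [10101]: F1=0 F2=1 (differ) -> 1
  row 22 [10110]: F1=1 F2=1 -> 0
  row 23 [10111]: F1=0 F2=1 (differ) -> 1
  row 24 [11000]: F1=0 F2=0 -> 0
  row 25 [11001]: F1=0 F2=0 -> 0
  row 26 [11010]: F1=1 F2=0 (differ) -> 1
  row 27 [11011]: F1=0 F2=0 -> 0
  row 28 [11100]: F1=0 F2=1 (differ) -> 1
  row 29 [11101]: F1=0 F2=1 (differ) -> 1
  row 30 [11110]: F1=1 F2=1 -> 0
  row 31 [11111]: F1=0 F2=1 (differ) -> 1
Full result column, 8 rows per line (p,q fixed per line; r,s,t runs 000..111 left to right):
  rows 0-7 [p,q=00]: 00101101  (ones: 4)
  rows 8-15 [p,q=01]: 11010010  (ones: 4)
  rows 16-23 [p,q=10]: 00101101  (ones: 4)
  rows 24-31 [p,q=11]: 00101101  (ones: 4)
Disagreements = 4+4+4+4 = 16

16


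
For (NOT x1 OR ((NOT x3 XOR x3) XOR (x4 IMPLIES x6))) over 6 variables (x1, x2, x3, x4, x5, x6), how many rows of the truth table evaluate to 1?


Formula: (NOT x1 OR ((NOT x3 XOR x3) XOR (x4 IMPLIES x6))) over 6 vars (64 rows)
Evaluate each row (x1, x2, x3, x4, x5, x6 as bits, MSB first):
  row 0 [000000]: (NOT 0 OR ((NOT 0 XOR 0) XOR (0 IMPLIES 0))) -> 1
  row 1 [000001]: (NOT 0 OR ((NOT 0 XOR 0) XOR (0 IMPLIES 1))) -> 1
  row 2 [000010]: (NOT 0 OR ((NOT 0 XOR 0) XOR (0 IMPLIES 0))) -> 1
  row 3 [000011]: (NOT 0 OR ((NOT 0 XOR 0) XOR (0 IMPLIES 1))) -> 1
  row 4 [000100]: (NOT 0 OR ((NOT 0 XOR 0) XOR (1 IMPLIES 0))) -> 1
  (every remaining row is evaluated the same way; all 64 results are listed next)
Full result column, 8 rows per line (x1,x2,x3 fixed per line; x4,x5,x6 runs 000..111 left to right):
  rows 0-7 [x1,x2,x3=000]: 11111111  (ones: 8)
  rows 8-15 [x1,x2,x3=001]: 11111111  (ones: 8)
  rows 16-23 [x1,x2,x3=010]: 11111111  (ones: 8)
  rows 24-31 [x1,x2,x3=011]: 11111111  (ones: 8)
  rows 32-39 [x1,x2,x3=100]: 00001010  (ones: 2)
  rows 40-47 [x1,x2,x3=101]: 00001010  (ones: 2)
  rows 48-55 [x1,x2,x3=110]: 00001010  (ones: 2)
  rows 56-63 [x1,x2,x3=111]: 00001010  (ones: 2)
Count of 1-rows = 8+8+8+8+2+2+2+2 = 40

40


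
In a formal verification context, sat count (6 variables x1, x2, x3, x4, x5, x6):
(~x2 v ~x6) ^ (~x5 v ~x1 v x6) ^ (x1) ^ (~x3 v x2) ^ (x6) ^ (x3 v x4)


CNF with 6 clauses over 6 vars (64 assignments).
An assignment satisfies CNF iff every clause has >=1 true literal.
Check each row (bits = x1,x2,x3,x4,x5,x6; clause T/F shown):
  row 0 [000000]: clauses=TTFTFF -> 0
  row 1 [000001]: clauses=TTFTTF -> 0
  row 2 [000010]: clauses=TTFTFF -> 0
  row 3 [000011]: clauses=TTFTTF -> 0
  row 4 [000100]: clauses=TTFTFT -> 0
  (every remaining row is evaluated the same way; all 64 results are listed next)
Full result column, 8 rows per line (x1,x2,x3 fixed per line; x4,x5,x6 runs 000..111 left to right):
  rows 0-7 [x1,x2,x3=000]: 00000000  (ones: 0)
  rows 8-15 [x1,x2,x3=001]: 00000000  (ones: 0)
  rows 16-23 [x1,x2,x3=010]: 00000000  (ones: 0)
  rows 24-31 [x1,x2,x3=011]: 00000000  (ones: 0)
  rows 32-39 [x1,x2,x3=100]: 00000101  (ones: 2)
  rows 40-47 [x1,x2,x3=101]: 00000000  (ones: 0)
  rows 48-55 [x1,x2,x3=110]: 00000000  (ones: 0)
  rows 56-63 [x1,x2,x3=111]: 00000000  (ones: 0)
Satisfying assignments = 0+0+0+0+2+0+0+0 = 2

2


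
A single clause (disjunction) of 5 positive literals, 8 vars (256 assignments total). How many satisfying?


Step 1: Total=2^8=256
Step 2: Unsat when all 5 false: 2^3=8
Step 3: Sat=256-8=248

248


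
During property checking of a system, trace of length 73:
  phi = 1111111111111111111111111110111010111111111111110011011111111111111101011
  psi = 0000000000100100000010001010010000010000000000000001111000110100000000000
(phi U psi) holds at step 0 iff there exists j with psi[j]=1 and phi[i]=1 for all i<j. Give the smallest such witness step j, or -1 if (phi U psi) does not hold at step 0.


(phi U psi) at 0: need smallest j with psi[j]=1 and phi[i]=1 for all i in [0,j).
Scan from step 0:
  step 0: phi=1, psi=0 -> continue
  step 1: phi=1, psi=0 -> continue
  step 2: phi=1, psi=0 -> continue
  step 3: phi=1, psi=0 -> continue
  step 10: psi=1 and phi held for [0,10) -> witness found
Witness step = 10

10


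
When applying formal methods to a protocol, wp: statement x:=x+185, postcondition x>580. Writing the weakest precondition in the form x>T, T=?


Formula: wp(x:=E, P) = P[E/x] (substitute E for x in postcondition)
Step 1: Postcondition: x>580
Step 2: Substitute x+185 for x: x+185>580
Step 3: Solve for x: x > 580-185 = 395

395


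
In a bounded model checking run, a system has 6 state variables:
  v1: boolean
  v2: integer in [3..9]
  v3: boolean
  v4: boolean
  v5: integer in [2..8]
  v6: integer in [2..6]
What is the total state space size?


State space = product of domain sizes of all variables.
Domain sizes:
  v1 (boolean): 2
  v2 (integer in [3..9]): 7
  v3 (boolean): 2
  v4 (boolean): 2
  v5 (integer in [2..8]): 7
  v6 (integer in [2..6]): 5
Product = 2 * 7 * 2 * 2 * 7 * 5 = 1960

1960


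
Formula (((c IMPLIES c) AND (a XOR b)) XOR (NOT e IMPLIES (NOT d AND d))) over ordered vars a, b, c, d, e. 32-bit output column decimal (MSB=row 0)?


Formula: (((c IMPLIES c) AND (a XOR b)) XOR (NOT e IMPLIES (NOT d AND d))) over a, b, c, d, e (32 rows)
Evaluate each row (bits = a,b,c,d,e, MSB first):
  row 0 [00000]: (((0 IMPLIES 0) AND (0 XOR 0)) XOR (NOT 0 IMPLIES (NOT 0 AND 0))) -> 0
  row 1 [00001]: (((0 IMPLIES 0) AND (0 XOR 0)) XOR (NOT 1 IMPLIES (NOT 0 AND 0))) -> 1
  row 2 [00010]: (((0 IMPLIES 0) AND (0 XOR 0)) XOR (NOT 0 IMPLIES (NOT 1 AND 1))) -> 0
  row 3 [00011]: (((0 IMPLIES 0) AND (0 XOR 0)) XOR (NOT 1 IMPLIES (NOT 1 AND 1))) -> 1
  row 4 [00100]: (((1 IMPLIES 1) AND (0 XOR 0)) XOR (NOT 0 IMPLIES (NOT 0 AND 0))) -> 0
  row 5 [00101]: (((1 IMPLIES 1) AND (0 XOR 0)) XOR (NOT 1 IMPLIES (NOT 0 AND 0))) -> 1
  row 6 [00110]: (((1 IMPLIES 1) AND (0 XOR 0)) XOR (NOT 0 IMPLIES (NOT 1 AND 1))) -> 0
  row 7 [00111]: (((1 IMPLIES 1) AND (0 XOR 0)) XOR (NOT 1 IMPLIES (NOT 1 AND 1))) -> 1
  row 8 [01000]: (((0 IMPLIES 0) AND (0 XOR 1)) XOR (NOT 0 IMPLIES (NOT 0 AND 0))) -> 1
  row 9 [01001]: (((0 IMPLIES 0) AND (0 XOR 1)) XOR (NOT 1 IMPLIES (NOT 0 AND 0))) -> 0
  row 10 [01010]: (((0 IMPLIES 0) AND (0 XOR 1)) XOR (NOT 0 IMPLIES (NOT 1 AND 1))) -> 1
  row 11 [01011]: (((0 IMPLIES 0) AND (0 XOR 1)) XOR (NOT 1 IMPLIES (NOT 1 AND 1))) -> 0
  row 12 [01100]: (((1 IMPLIES 1) AND (0 XOR 1)) XOR (NOT 0 IMPLIES (NOT 0 AND 0))) -> 1
  row 13 [01101]: (((1 IMPLIES 1) AND (0 XOR 1)) XOR (NOT 1 IMPLIES (NOT 0 AND 0))) -> 0
  row 14 [01110]: (((1 IMPLIES 1) AND (0 XOR 1)) XOR (NOT 0 IMPLIES (NOT 1 AND 1))) -> 1
  row 15 [01111]: (((1 IMPLIES 1) AND (0 XOR 1)) XOR (NOT 1 IMPLIES (NOT 1 AND 1))) -> 0
  row 16 [10000]: (((0 IMPLIES 0) AND (1 XOR 0)) XOR (NOT 0 IMPLIES (NOT 0 AND 0))) -> 1
  row 17 [10001]: (((0 IMPLIES 0) AND (1 XOR 0)) XOR (NOT 1 IMPLIES (NOT 0 AND 0))) -> 0
  row 18 [10010]: (((0 IMPLIES 0) AND (1 XOR 0)) XOR (NOT 0 IMPLIES (NOT 1 AND 1))) -> 1
  row 19 [10011]: (((0 IMPLIES 0) AND (1 XOR 0)) XOR (NOT 1 IMPLIES (NOT 1 AND 1))) -> 0
  row 20 [10100]: (((1 IMPLIES 1) AND (1 XOR 0)) XOR (NOT 0 IMPLIES (NOT 0 AND 0))) -> 1
  row 21 [10101]: (((1 IMPLIES 1) AND (1 XOR 0)) XOR (NOT 1 IMPLIES (NOT 0 AND 0))) -> 0
  row 22 [10110]: (((1 IMPLIES 1) AND (1 XOR 0)) XOR (NOT 0 IMPLIES (NOT 1 AND 1))) -> 1
  row 23 [10111]: (((1 IMPLIES 1) AND (1 XOR 0)) XOR (NOT 1 IMPLIES (NOT 1 AND 1))) -> 0
  row 24 [11000]: (((0 IMPLIES 0) AND (1 XOR 1)) XOR (NOT 0 IMPLIES (NOT 0 AND 0))) -> 0
  row 25 [11001]: (((0 IMPLIES 0) AND (1 XOR 1)) XOR (NOT 1 IMPLIES (NOT 0 AND 0))) -> 1
  row 26 [11010]: (((0 IMPLIES 0) AND (1 XOR 1)) XOR (NOT 0 IMPLIES (NOT 1 AND 1))) -> 0
  row 27 [11011]: (((0 IMPLIES 0) AND (1 XOR 1)) XOR (NOT 1 IMPLIES (NOT 1 AND 1))) -> 1
  row 28 [11100]: (((1 IMPLIES 1) AND (1 XOR 1)) XOR (NOT 0 IMPLIES (NOT 0 AND 0))) -> 0
  row 29 [11101]: (((1 IMPLIES 1) AND (1 XOR 1)) XOR (NOT 1 IMPLIES (NOT 0 AND 0))) -> 1
  row 30 [11110]: (((1 IMPLIES 1) AND (1 XOR 1)) XOR (NOT 0 IMPLIES (NOT 1 AND 1))) -> 0
  row 31 [11111]: (((1 IMPLIES 1) AND (1 XOR 1)) XOR (NOT 1 IMPLIES (NOT 1 AND 1))) -> 1
Full result column, 4 rows per line (a,b,c fixed per line; d,e runs 00..11 left to right):
  rows 0-3 [a,b,c=000]: 0101  = hex 5
  rows 4-7 [a,b,c=001]: 0101  = hex 5
  rows 8-11 [a,b,c=010]: 1010  = hex A
  rows 12-15 [a,b,c=011]: 1010  = hex A
  rows 16-19 [a,b,c=100]: 1010  = hex A
  rows 20-23 [a,b,c=101]: 1010  = hex A
  rows 24-27 [a,b,c=110]: 0101  = hex 5
  rows 28-31 [a,b,c=111]: 0101  = hex 5
Output column (row 0 .. row 31) = 01010101101010101010101001010101
Output column grouped in 4s = 0101 0101 1010 1010 1010 1010 0101 0101 = 0x55AAAA55
Convert to decimal digit by digit (value = value*16 + digit):
  5 -> 5
  5*16 + 5 = 85
  85*16 + 10 (A) = 1370
  1370*16 + 10 (A) = 21930
  21930*16 + 10 (A) = 350890
  350890*16 + 10 (A) = 5614250
  5614250*16 + 5 = 89828005
  89828005*16 + 5 = 1437248085
Decimal = 1437248085

1437248085


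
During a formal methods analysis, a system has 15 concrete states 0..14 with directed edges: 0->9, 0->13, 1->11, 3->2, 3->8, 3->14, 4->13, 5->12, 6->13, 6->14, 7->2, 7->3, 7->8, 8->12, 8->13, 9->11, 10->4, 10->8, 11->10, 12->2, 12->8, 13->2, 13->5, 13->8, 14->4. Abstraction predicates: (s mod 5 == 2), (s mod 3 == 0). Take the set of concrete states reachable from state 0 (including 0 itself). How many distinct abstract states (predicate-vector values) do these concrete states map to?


BFS from 0:
Concrete reachable: {0, 2, 4, 5, 8, 9, 10, 11, 12, 13}
Abstract via predicates (s mod 5 == 2), (s mod 3 == 0):
  (0,0) <- {4, 5, 8, 10, 11, 13}
  (0,1) <- {0, 9}
  (1,0) <- {2}
  (1,1) <- {12}
Distinct abstract states = 4

4


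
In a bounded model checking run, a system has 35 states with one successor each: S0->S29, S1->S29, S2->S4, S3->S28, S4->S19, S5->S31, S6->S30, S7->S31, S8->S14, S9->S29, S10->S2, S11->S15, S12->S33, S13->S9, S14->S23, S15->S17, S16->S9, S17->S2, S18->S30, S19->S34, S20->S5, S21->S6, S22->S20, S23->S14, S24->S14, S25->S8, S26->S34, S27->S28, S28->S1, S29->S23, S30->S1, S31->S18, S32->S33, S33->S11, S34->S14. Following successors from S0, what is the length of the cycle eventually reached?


Trace from S0 until a state repeats:
  S0 -> S29 -> S23 -> S14 -> S23
S23 first seen at step 2, revisited at step 4.
Cycle length = 4 - 2 = 2

2


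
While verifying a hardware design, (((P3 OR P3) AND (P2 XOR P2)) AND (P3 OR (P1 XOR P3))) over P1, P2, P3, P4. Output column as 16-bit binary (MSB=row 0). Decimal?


Formula: (((P3 OR P3) AND (P2 XOR P2)) AND (P3 OR (P1 XOR P3))) over P1, P2, P3, P4 (16 rows)
Evaluate each row (bits = P1,P2,P3,P4, MSB first):
  row 0 [0000]: (((0 OR 0) AND (0 XOR 0)) AND (0 OR (0 XOR 0))) -> 0
  row 1 [0001]: (((0 OR 0) AND (0 XOR 0)) AND (0 OR (0 XOR 0))) -> 0
  row 2 [0010]: (((1 OR 1) AND (0 XOR 0)) AND (1 OR (0 XOR 1))) -> 0
  row 3 [0011]: (((1 OR 1) AND (0 XOR 0)) AND (1 OR (0 XOR 1))) -> 0
  row 4 [0100]: (((0 OR 0) AND (1 XOR 1)) AND (0 OR (0 XOR 0))) -> 0
  row 5 [0101]: (((0 OR 0) AND (1 XOR 1)) AND (0 OR (0 XOR 0))) -> 0
  row 6 [0110]: (((1 OR 1) AND (1 XOR 1)) AND (1 OR (0 XOR 1))) -> 0
  row 7 [0111]: (((1 OR 1) AND (1 XOR 1)) AND (1 OR (0 XOR 1))) -> 0
  row 8 [1000]: (((0 OR 0) AND (0 XOR 0)) AND (0 OR (1 XOR 0))) -> 0
  row 9 [1001]: (((0 OR 0) AND (0 XOR 0)) AND (0 OR (1 XOR 0))) -> 0
  row 10 [1010]: (((1 OR 1) AND (0 XOR 0)) AND (1 OR (1 XOR 1))) -> 0
  row 11 [1011]: (((1 OR 1) AND (0 XOR 0)) AND (1 OR (1 XOR 1))) -> 0
  row 12 [1100]: (((0 OR 0) AND (1 XOR 1)) AND (0 OR (1 XOR 0))) -> 0
  row 13 [1101]: (((0 OR 0) AND (1 XOR 1)) AND (0 OR (1 XOR 0))) -> 0
  row 14 [1110]: (((1 OR 1) AND (1 XOR 1)) AND (1 OR (1 XOR 1))) -> 0
  row 15 [1111]: (((1 OR 1) AND (1 XOR 1)) AND (1 OR (1 XOR 1))) -> 0
Full result column, 4 rows per line (P1,P2 fixed per line; P3,P4 runs 00..11 left to right):
  rows 0-3 [P1,P2=00]: 0000  = hex 0
  rows 4-7 [P1,P2=01]: 0000  = hex 0
  rows 8-11 [P1,P2=10]: 0000  = hex 0
  rows 12-15 [P1,P2=11]: 0000  = hex 0
Output column (row 0 .. row 15) = 0000000000000000
Output column grouped in 4s = 0000 0000 0000 0000 = 0x0000
Convert to decimal digit by digit (value = value*16 + digit):
  0 -> 0
  0*16 + 0 = 0
  0*16 + 0 = 0
  0*16 + 0 = 0
Decimal = 0

0


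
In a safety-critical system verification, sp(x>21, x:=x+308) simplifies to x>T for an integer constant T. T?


Formula: sp(P, x:=E) = exists old_x. (x = E[old_x/x]) AND P[old_x/x] (old_x is the value of x before the assignment; eliminate old_x by solving x = E[old_x/x] for old_x)
Step 1: Precondition P: x>21, i.e. old_x > 21
Step 2: Assignment gives x = old_x + 308, so old_x = x - 308
Step 3: Substitute into P: x - 308 > 21
Step 4: Simplify: x > 21+308 = 329

329


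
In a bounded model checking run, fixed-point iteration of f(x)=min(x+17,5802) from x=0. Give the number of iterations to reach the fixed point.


Step 1: x=0, cap=5802, increment=17
Step 2: x grows by 17 each step until capped at 5802; fixed point is x=5802
Step 3: iterations = ceil(5802/17) = 342

342


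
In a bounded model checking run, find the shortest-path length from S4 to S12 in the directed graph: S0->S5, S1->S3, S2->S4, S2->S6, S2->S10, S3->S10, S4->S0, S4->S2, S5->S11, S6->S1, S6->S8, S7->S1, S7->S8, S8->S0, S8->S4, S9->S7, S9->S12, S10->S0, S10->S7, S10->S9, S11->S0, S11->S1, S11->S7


BFS layer-by-layer from S4:
  dist 0: {S4}
  dist 1: {S0, S2}
  dist 2: {S5, S6, S10}
  dist 3: {S1, S7, S8, S9, S11}
  dist 4: {S3, S12}
  -> S12 reached at distance 4
Shortest path length = 4

4


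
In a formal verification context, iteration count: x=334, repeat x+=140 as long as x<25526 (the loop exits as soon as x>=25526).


Step 1: x goes from 334 toward 25526 by 140; the body runs while x<25526, so iterations = ceil((bound-start)/step)
Step 2: Distance=25192
Step 3: ceil(25192/140)=180

180


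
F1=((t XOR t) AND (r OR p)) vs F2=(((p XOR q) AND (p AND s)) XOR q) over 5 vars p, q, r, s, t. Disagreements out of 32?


F1 = ((t XOR t) AND (r OR p))
F2 = (((p XOR q) AND (p AND s)) XOR q)
Evaluate both on each of 32 rows (bits = p,q,r,s,t):
  row 0 [00000]: F1=0 F2=0 -> 0
  row 1 [00001]: F1=0 F2=0 -> 0
  row 2 [00010]: F1=0 F2=0 -> 0
  row 3 [00011]: F1=0 F2=0 -> 0
  row 4 [00100]: F1=0 F2=0 -> 0
  row 5 [00101]: F1=0 F2=0 -> 0
  row 6 [00110]: F1=0 F2=0 -> 0
  row 7 [00111]: F1=0 F2=0 -> 0
  row 8 [01000]: F1=0 F2=1 (differ) -> 1
  row 9 [01001]: F1=0 F2=1 (differ) -> 1
  row 10 [01010]: F1=0 F2=1 (differ) -> 1
  row 11 [01011]: F1=0 F2=1 (differ) -> 1
  row 12 [01100]: F1=0 F2=1 (differ) -> 1
  row 13 [01101]: F1=0 F2=1 (differ) -> 1
  row 14 [01110]: F1=0 F2=1 (differ) -> 1
  row 15 [01111]: F1=0 F2=1 (differ) -> 1
  row 16 [10000]: F1=0 F2=0 -> 0
  row 17 [10001]: F1=0 F2=0 -> 0
  row 18 [10010]: F1=0 F2=1 (differ) -> 1
  row 19 [10011]: F1=0 F2=1 (differ) -> 1
  row 20 [10100]: F1=0 F2=0 -> 0
  row 21 [10101]: F1=0 F2=0 -> 0
  row 22 [10110]: F1=0 F2=1 (differ) -> 1
  row 23 [10111]: F1=0 F2=1 (differ) -> 1
  row 24 [11000]: F1=0 F2=1 (differ) -> 1
  row 25 [11001]: F1=0 F2=1 (differ) -> 1
  row 26 [11010]: F1=0 F2=1 (differ) -> 1
  row 27 [11011]: F1=0 F2=1 (differ) -> 1
  row 28 [11100]: F1=0 F2=1 (differ) -> 1
  row 29 [11101]: F1=0 F2=1 (differ) -> 1
  row 30 [11110]: F1=0 F2=1 (differ) -> 1
  row 31 [11111]: F1=0 F2=1 (differ) -> 1
Full result column, 8 rows per line (p,q fixed per line; r,s,t runs 000..111 left to right):
  rows 0-7 [p,q=00]: 00000000  (ones: 0)
  rows 8-15 [p,q=01]: 11111111  (ones: 8)
  rows 16-23 [p,q=10]: 00110011  (ones: 4)
  rows 24-31 [p,q=11]: 11111111  (ones: 8)
Disagreements = 0+8+4+8 = 20

20


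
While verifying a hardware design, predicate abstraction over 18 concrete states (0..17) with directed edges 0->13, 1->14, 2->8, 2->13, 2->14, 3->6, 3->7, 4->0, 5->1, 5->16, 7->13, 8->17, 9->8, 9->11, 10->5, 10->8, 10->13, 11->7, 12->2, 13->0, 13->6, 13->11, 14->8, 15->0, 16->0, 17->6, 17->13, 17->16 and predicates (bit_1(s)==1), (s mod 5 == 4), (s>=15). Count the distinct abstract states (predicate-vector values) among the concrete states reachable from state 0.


BFS from 0:
Concrete reachable: {0, 6, 7, 11, 13}
Abstract via predicates (bit_1(s)==1), (s mod 5 == 4), (s>=15):
  (0,0,0) <- {0, 13}
  (1,0,0) <- {6, 7, 11}
Distinct abstract states = 2

2


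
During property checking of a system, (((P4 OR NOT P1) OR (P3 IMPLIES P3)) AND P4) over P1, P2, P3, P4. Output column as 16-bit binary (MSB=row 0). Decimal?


Formula: (((P4 OR NOT P1) OR (P3 IMPLIES P3)) AND P4) over P1, P2, P3, P4 (16 rows)
Evaluate each row (bits = P1,P2,P3,P4, MSB first):
  row 0 [0000]: (((0 OR NOT 0) OR (0 IMPLIES 0)) AND 0) -> 0
  row 1 [0001]: (((1 OR NOT 0) OR (0 IMPLIES 0)) AND 1) -> 1
  row 2 [0010]: (((0 OR NOT 0) OR (1 IMPLIES 1)) AND 0) -> 0
  row 3 [0011]: (((1 OR NOT 0) OR (1 IMPLIES 1)) AND 1) -> 1
  row 4 [0100]: (((0 OR NOT 0) OR (0 IMPLIES 0)) AND 0) -> 0
  row 5 [0101]: (((1 OR NOT 0) OR (0 IMPLIES 0)) AND 1) -> 1
  row 6 [0110]: (((0 OR NOT 0) OR (1 IMPLIES 1)) AND 0) -> 0
  row 7 [0111]: (((1 OR NOT 0) OR (1 IMPLIES 1)) AND 1) -> 1
  row 8 [1000]: (((0 OR NOT 1) OR (0 IMPLIES 0)) AND 0) -> 0
  row 9 [1001]: (((1 OR NOT 1) OR (0 IMPLIES 0)) AND 1) -> 1
  row 10 [1010]: (((0 OR NOT 1) OR (1 IMPLIES 1)) AND 0) -> 0
  row 11 [1011]: (((1 OR NOT 1) OR (1 IMPLIES 1)) AND 1) -> 1
  row 12 [1100]: (((0 OR NOT 1) OR (0 IMPLIES 0)) AND 0) -> 0
  row 13 [1101]: (((1 OR NOT 1) OR (0 IMPLIES 0)) AND 1) -> 1
  row 14 [1110]: (((0 OR NOT 1) OR (1 IMPLIES 1)) AND 0) -> 0
  row 15 [1111]: (((1 OR NOT 1) OR (1 IMPLIES 1)) AND 1) -> 1
Full result column, 4 rows per line (P1,P2 fixed per line; P3,P4 runs 00..11 left to right):
  rows 0-3 [P1,P2=00]: 0101  = hex 5
  rows 4-7 [P1,P2=01]: 0101  = hex 5
  rows 8-11 [P1,P2=10]: 0101  = hex 5
  rows 12-15 [P1,P2=11]: 0101  = hex 5
Output column (row 0 .. row 15) = 0101010101010101
Output column grouped in 4s = 0101 0101 0101 0101 = 0x5555
Convert to decimal digit by digit (value = value*16 + digit):
  5 -> 5
  5*16 + 5 = 85
  85*16 + 5 = 1365
  1365*16 + 5 = 21845
Decimal = 21845

21845


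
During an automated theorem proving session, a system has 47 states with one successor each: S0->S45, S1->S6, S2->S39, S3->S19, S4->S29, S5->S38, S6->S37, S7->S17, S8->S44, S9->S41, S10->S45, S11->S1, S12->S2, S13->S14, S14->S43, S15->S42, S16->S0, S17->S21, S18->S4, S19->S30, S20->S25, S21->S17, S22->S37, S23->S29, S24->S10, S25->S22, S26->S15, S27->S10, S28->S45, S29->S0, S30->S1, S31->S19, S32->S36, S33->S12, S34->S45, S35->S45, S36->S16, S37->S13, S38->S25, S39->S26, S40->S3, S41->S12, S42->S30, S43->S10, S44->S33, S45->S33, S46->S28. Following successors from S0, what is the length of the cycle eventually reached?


Trace from S0 until a state repeats:
  S0 -> S45 -> S33 -> S12 -> S2 -> S39 -> S26 -> S15 -> S42 -> S30 -> S1 -> S6 -> S37 -> S13 -> S14 -> S43 -> S10 -> S45
S45 first seen at step 1, revisited at step 17.
Cycle length = 17 - 1 = 16

16
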